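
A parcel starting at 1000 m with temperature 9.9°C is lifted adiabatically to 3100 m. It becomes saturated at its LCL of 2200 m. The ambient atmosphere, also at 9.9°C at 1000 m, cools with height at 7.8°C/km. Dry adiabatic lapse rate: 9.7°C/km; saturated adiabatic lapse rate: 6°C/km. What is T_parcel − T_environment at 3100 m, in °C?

-0.66°C (parcel cooler than environment)

Parcel:
  From 1000 m to 2200 m (dry): cools by 9.7 × 1.2 = 11.64°C, giving -1.74°C.
  From 2200 m to 3100 m (saturated): cools by 6 × 0.9 = 5.4°C, giving -7.14°C.
Environment:
  From 1000 m to 3100 m (environment): cools by 7.8 × 2.1 = 16.38°C, giving -6.48°C.
T_parcel − T_env = -7.14 − (-6.48) = -0.66°C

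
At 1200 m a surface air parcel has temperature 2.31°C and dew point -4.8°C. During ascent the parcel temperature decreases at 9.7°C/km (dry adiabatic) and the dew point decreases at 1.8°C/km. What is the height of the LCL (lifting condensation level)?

2100 m

T and T_d converge at 9.7 − 1.8 = 7.9°C per km
Height above start = (2.31 − (-4.8)) / 7.9 = 0.9 km
LCL altitude = 1200 m + 900 m = 2100 m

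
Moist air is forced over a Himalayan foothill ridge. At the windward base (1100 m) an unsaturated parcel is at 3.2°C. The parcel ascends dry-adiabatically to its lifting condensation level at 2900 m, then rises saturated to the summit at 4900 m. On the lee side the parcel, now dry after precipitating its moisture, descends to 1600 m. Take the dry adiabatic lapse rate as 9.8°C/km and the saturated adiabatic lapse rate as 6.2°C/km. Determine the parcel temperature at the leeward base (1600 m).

From 1100 m to 2900 m (dry): cools by 9.8 × 1.8 = 17.64°C, giving -14.44°C.
From 2900 m to 4900 m (saturated): cools by 6.2 × 2 = 12.4°C, giving -26.84°C.
From 4900 m to 1600 m (dry descent): warms by 9.8 × 3.3 = 32.34°C, giving 5.5°C.

5.5°C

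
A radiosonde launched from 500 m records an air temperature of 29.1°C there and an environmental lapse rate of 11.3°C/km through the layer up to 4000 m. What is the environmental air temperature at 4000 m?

500 → 4000 m (environmental, 11.3°C/km): ΔT = -11.3 × 3.5 = -39.55°C → T = -10.45°C

-10.45°C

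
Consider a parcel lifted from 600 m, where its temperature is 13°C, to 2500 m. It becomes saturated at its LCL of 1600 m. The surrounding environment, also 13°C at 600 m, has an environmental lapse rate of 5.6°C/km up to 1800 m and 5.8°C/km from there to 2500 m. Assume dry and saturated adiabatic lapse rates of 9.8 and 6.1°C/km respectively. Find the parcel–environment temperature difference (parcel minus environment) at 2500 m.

-4.51°C (parcel cooler than environment)

Parcel:
  600–1600 m, dry: Δz = 1 km ⇒ ΔT = -9.8°C; T = 3.2°C
  1600–2500 m, saturated: Δz = 0.9 km ⇒ ΔT = -5.49°C; T = -2.29°C
Environment:
  600–1800 m, environment, lower layer: Δz = 1.2 km ⇒ ΔT = -6.72°C; T = 6.28°C
  1800–2500 m, environment, upper layer: Δz = 0.7 km ⇒ ΔT = -4.06°C; T = 2.22°C
T_parcel − T_env = -2.29 − 2.22 = -4.51°C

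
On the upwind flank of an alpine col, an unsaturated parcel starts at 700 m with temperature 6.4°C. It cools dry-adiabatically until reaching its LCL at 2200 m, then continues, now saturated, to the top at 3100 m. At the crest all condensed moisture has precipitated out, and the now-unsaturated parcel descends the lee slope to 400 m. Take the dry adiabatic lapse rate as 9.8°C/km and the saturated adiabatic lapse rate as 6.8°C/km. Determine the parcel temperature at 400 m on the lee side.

12.04°C

700–2200 m, dry: Δz = 1.5 km ⇒ ΔT = -14.7°C; T = -8.3°C
2200–3100 m, saturated: Δz = 0.9 km ⇒ ΔT = -6.12°C; T = -14.42°C
3100–400 m, dry descent: Δz = 2.7 km ⇒ ΔT = +26.46°C; T = 12.04°C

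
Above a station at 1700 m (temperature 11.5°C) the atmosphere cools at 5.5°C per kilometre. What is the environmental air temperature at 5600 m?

Environmental to 5600 m: -5.5 × 3.9 km = -21.45°C, so T = -9.95°C.

-9.95°C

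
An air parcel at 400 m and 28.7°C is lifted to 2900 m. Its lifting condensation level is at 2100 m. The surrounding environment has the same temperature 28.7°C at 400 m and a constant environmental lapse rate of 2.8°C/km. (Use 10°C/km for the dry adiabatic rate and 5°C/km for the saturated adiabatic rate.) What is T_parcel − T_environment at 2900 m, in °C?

Parcel:
  From 400 m to 2100 m (dry): cools by 10 × 1.7 = 17°C, giving 11.7°C.
  From 2100 m to 2900 m (saturated): cools by 5 × 0.8 = 4°C, giving 7.7°C.
Environment:
  From 400 m to 2900 m (environment): cools by 2.8 × 2.5 = 7°C, giving 21.7°C.
T_parcel − T_env = 7.7 − 21.7 = -14°C

-14°C (parcel cooler than environment)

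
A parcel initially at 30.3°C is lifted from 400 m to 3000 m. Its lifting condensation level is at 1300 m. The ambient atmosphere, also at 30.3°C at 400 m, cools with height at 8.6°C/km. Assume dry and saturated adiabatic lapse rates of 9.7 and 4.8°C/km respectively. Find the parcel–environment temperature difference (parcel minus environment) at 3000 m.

Parcel:
  From 400 m to 1300 m (dry): cools by 9.7 × 0.9 = 8.73°C, giving 21.57°C.
  From 1300 m to 3000 m (saturated): cools by 4.8 × 1.7 = 8.16°C, giving 13.41°C.
Environment:
  From 400 m to 3000 m (environment): cools by 8.6 × 2.6 = 22.36°C, giving 7.94°C.
T_parcel − T_env = 13.41 − 7.94 = +5.47°C

+5.47°C (parcel warmer than environment)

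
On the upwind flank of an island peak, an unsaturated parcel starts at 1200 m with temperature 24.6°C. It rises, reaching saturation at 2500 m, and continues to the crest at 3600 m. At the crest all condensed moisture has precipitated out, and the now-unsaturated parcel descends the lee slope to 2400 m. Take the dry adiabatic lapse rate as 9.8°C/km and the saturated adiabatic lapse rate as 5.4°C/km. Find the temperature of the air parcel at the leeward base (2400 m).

17.68°C

Dry to 2500 m: -9.8 × 1.3 km = -12.74°C, so T = 11.86°C.
Saturated to 3600 m: -5.4 × 1.1 km = -5.94°C, so T = 5.92°C.
Dry descent to 2400 m: +9.8 × 1.2 km = +11.76°C, so T = 17.68°C.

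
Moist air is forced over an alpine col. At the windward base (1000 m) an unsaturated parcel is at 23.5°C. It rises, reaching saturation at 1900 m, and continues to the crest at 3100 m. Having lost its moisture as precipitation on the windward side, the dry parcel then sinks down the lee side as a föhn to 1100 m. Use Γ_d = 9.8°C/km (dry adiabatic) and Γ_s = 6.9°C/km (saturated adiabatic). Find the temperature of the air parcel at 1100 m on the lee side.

1000–1900 m, dry: Δz = 0.9 km ⇒ ΔT = -8.82°C; T = 14.68°C
1900–3100 m, saturated: Δz = 1.2 km ⇒ ΔT = -8.28°C; T = 6.4°C
3100–1100 m, dry descent: Δz = 2 km ⇒ ΔT = +19.6°C; T = 26°C

26°C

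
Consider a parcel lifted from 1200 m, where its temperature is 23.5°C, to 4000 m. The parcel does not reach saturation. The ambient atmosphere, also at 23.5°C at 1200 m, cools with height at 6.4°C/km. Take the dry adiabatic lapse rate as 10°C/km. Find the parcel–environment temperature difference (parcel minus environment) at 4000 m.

-10.08°C (parcel cooler than environment)

Parcel:
  From 1200 m to 4000 m (dry): cools by 10 × 2.8 = 28°C, giving -4.5°C.
Environment:
  From 1200 m to 4000 m (environment): cools by 6.4 × 2.8 = 17.92°C, giving 5.58°C.
T_parcel − T_env = -4.5 − 5.58 = -10.08°C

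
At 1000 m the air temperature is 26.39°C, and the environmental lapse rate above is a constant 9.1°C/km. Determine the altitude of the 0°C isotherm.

3900 m

Height above start = (26.39 − 0) / 9.1 = 2.9 km
Altitude = 1000 m + 2900 m = 3900 m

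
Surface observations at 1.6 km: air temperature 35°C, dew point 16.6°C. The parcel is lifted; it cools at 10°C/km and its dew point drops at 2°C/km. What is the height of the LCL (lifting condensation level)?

3.9 km

T and T_d converge at 10 − 2 = 8°C per km
Height above start = (35 − 16.6) / 8 = 2.3 km
LCL altitude = 1600 m + 2300 m = 3900 m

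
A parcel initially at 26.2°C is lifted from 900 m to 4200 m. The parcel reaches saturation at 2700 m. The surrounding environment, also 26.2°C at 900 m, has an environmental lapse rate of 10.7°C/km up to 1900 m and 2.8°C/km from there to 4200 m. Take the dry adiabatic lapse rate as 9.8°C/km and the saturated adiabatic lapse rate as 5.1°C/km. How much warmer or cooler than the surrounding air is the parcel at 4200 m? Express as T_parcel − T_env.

Parcel:
  From 900 m to 2700 m (dry): cools by 9.8 × 1.8 = 17.64°C, giving 8.56°C.
  From 2700 m to 4200 m (saturated): cools by 5.1 × 1.5 = 7.65°C, giving 0.91°C.
Environment:
  From 900 m to 1900 m (environment, lower layer): cools by 10.7 × 1 = 10.7°C, giving 15.5°C.
  From 1900 m to 4200 m (environment, upper layer): cools by 2.8 × 2.3 = 6.44°C, giving 9.06°C.
T_parcel − T_env = 0.91 − 9.06 = -8.15°C

-8.15°C (parcel cooler than environment)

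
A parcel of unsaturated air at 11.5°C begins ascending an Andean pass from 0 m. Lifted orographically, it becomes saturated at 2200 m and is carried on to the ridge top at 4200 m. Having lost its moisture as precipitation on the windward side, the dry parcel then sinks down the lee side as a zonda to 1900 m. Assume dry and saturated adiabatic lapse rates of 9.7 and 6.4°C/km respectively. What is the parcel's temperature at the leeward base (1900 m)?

0–2200 m, dry: Δz = 2.2 km ⇒ ΔT = -21.34°C; T = -9.84°C
2200–4200 m, saturated: Δz = 2 km ⇒ ΔT = -12.8°C; T = -22.64°C
4200–1900 m, dry descent: Δz = 2.3 km ⇒ ΔT = +22.31°C; T = -0.33°C

-0.33°C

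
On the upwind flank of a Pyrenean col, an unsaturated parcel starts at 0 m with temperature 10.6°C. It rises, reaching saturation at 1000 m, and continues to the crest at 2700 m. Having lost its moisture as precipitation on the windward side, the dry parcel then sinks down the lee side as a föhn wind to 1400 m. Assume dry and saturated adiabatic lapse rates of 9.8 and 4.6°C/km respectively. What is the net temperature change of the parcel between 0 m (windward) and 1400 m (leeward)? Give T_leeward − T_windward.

-4.88°C

0–1000 m, dry: Δz = 1 km ⇒ ΔT = -9.8°C; T = 0.8°C
1000–2700 m, saturated: Δz = 1.7 km ⇒ ΔT = -7.82°C; T = -7.02°C
2700–1400 m, dry descent: Δz = 1.3 km ⇒ ΔT = +12.74°C; T = 5.72°C
Net change vs windward start: 5.72 − 10.6 = -4.88°C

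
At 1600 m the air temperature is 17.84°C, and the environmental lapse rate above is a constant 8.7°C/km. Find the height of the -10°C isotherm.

Height above start = (17.84 − (-10)) / 8.7 = 3.2 km
Altitude = 1600 m + 3200 m = 4800 m

4800 m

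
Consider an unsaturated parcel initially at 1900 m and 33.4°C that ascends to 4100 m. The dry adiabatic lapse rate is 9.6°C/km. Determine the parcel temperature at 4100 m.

12.28°C

1900 → 4100 m (dry adiabatic, 9.6°C/km): ΔT = -9.6 × 2.2 = -21.12°C → T = 12.28°C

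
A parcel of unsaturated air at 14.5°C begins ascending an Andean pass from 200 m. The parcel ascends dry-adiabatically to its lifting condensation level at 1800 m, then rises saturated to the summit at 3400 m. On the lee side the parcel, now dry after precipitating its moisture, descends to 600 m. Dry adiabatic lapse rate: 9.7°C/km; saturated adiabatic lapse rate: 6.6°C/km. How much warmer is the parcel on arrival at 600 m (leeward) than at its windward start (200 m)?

+1.08°C

200 → 1800 m (dry, 9.7°C/km): ΔT = -9.7 × 1.6 = -15.52°C → T = -1.02°C
1800 → 3400 m (saturated, 6.6°C/km): ΔT = -6.6 × 1.6 = -10.56°C → T = -11.58°C
3400 → 600 m (dry descent, 9.7°C/km): ΔT = +9.7 × 2.8 = +27.16°C → T = 15.58°C
Net change vs windward start: 15.58 − 14.5 = +1.08°C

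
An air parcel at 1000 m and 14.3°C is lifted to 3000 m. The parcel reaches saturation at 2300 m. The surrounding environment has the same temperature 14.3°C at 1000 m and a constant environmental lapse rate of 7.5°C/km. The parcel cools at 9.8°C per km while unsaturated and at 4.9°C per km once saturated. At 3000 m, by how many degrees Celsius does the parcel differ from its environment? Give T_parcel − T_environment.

-1.17°C (parcel cooler than environment)

Parcel:
  1000 → 2300 m (dry, 9.8°C/km): ΔT = -9.8 × 1.3 = -12.74°C → T = 1.56°C
  2300 → 3000 m (saturated, 4.9°C/km): ΔT = -4.9 × 0.7 = -3.43°C → T = -1.87°C
Environment:
  1000 → 3000 m (environment, 7.5°C/km): ΔT = -7.5 × 2 = -15°C → T = -0.7°C
T_parcel − T_env = -1.87 − (-0.7) = -1.17°C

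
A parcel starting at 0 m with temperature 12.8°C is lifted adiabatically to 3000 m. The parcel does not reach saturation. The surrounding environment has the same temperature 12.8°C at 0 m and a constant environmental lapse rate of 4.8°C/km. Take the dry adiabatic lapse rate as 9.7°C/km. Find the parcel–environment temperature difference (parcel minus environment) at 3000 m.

Parcel:
  0–3000 m, dry: Δz = 3 km ⇒ ΔT = -29.1°C; T = -16.3°C
Environment:
  0–3000 m, environment: Δz = 3 km ⇒ ΔT = -14.4°C; T = -1.6°C
T_parcel − T_env = -16.3 − (-1.6) = -14.7°C

-14.7°C (parcel cooler than environment)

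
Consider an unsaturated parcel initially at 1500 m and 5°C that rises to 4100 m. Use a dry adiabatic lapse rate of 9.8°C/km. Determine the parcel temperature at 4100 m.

-20.48°C

Dry adiabatic to 4100 m: -9.8 × 2.6 km = -25.48°C, so T = -20.48°C.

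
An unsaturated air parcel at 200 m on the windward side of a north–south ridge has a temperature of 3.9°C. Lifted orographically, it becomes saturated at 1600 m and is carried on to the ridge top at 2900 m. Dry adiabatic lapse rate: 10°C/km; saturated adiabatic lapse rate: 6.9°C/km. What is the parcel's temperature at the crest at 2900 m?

200 → 1600 m (dry, 10°C/km): ΔT = -10 × 1.4 = -14°C → T = -10.1°C
1600 → 2900 m (saturated, 6.9°C/km): ΔT = -6.9 × 1.3 = -8.97°C → T = -19.07°C

-19.07°C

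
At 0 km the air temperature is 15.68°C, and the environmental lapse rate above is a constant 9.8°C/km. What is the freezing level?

1.6 km

Height above start = (15.68 − 0) / 9.8 = 1.6 km
Altitude = 0 m + 1600 m = 1600 m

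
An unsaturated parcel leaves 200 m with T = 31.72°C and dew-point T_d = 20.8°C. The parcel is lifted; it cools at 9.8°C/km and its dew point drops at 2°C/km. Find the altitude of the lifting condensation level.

T and T_d converge at 9.8 − 2 = 7.8°C per km
Height above start = (31.72 − 20.8) / 7.8 = 1.4 km
LCL altitude = 200 m + 1400 m = 1600 m

1600 m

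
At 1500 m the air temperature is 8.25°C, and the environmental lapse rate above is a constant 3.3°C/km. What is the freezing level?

4000 m

Height above start = (8.25 − 0) / 3.3 = 2.5 km
Altitude = 1500 m + 2500 m = 4000 m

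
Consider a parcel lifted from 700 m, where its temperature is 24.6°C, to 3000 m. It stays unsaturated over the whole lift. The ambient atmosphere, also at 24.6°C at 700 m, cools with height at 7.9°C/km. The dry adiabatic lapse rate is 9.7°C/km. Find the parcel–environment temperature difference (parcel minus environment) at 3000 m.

Parcel:
  From 700 m to 3000 m (dry): cools by 9.7 × 2.3 = 22.31°C, giving 2.29°C.
Environment:
  From 700 m to 3000 m (environment): cools by 7.9 × 2.3 = 18.17°C, giving 6.43°C.
T_parcel − T_env = 2.29 − 6.43 = -4.14°C

-4.14°C (parcel cooler than environment)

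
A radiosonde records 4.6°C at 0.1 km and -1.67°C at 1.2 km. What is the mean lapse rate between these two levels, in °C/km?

5.7°C/km

Γ = −ΔT/Δz = (4.6 − (-1.67)) / (1200 − 100) m
  = 6.27°C / 1.1 km = 5.7°C/km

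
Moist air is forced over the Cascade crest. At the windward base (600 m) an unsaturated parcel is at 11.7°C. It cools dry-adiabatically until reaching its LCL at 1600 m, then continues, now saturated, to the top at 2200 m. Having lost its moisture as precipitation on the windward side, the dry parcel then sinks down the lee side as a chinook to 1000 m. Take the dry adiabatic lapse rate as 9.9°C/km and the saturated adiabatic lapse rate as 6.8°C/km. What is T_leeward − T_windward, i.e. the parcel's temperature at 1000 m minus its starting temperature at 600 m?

-2.1°C

600 → 1600 m (dry, 9.9°C/km): ΔT = -9.9 × 1 = -9.9°C → T = 1.8°C
1600 → 2200 m (saturated, 6.8°C/km): ΔT = -6.8 × 0.6 = -4.08°C → T = -2.28°C
2200 → 1000 m (dry descent, 9.9°C/km): ΔT = +9.9 × 1.2 = +11.88°C → T = 9.6°C
Net change vs windward start: 9.6 − 11.7 = -2.1°C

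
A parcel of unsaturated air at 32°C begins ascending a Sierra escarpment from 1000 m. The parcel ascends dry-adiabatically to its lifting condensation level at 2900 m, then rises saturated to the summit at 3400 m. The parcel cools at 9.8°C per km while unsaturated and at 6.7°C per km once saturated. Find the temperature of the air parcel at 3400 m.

10.03°C

From 1000 m to 2900 m (dry): cools by 9.8 × 1.9 = 18.62°C, giving 13.38°C.
From 2900 m to 3400 m (saturated): cools by 6.7 × 0.5 = 3.35°C, giving 10.03°C.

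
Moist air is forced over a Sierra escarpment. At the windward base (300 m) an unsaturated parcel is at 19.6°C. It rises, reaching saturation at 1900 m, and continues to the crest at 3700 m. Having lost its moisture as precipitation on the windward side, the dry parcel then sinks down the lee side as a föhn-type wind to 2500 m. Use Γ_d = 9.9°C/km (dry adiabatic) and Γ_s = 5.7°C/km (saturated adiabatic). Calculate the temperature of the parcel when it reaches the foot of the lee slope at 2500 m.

300 → 1900 m (dry, 9.9°C/km): ΔT = -9.9 × 1.6 = -15.84°C → T = 3.76°C
1900 → 3700 m (saturated, 5.7°C/km): ΔT = -5.7 × 1.8 = -10.26°C → T = -6.5°C
3700 → 2500 m (dry descent, 9.9°C/km): ΔT = +9.9 × 1.2 = +11.88°C → T = 5.38°C

5.38°C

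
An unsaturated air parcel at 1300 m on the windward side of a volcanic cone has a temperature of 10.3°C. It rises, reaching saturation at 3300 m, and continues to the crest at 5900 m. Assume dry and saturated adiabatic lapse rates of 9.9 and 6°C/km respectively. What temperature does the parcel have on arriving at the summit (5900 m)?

-25.1°C

Dry to 3300 m: -9.9 × 2 km = -19.8°C, so T = -9.5°C.
Saturated to 5900 m: -6 × 2.6 km = -15.6°C, so T = -25.1°C.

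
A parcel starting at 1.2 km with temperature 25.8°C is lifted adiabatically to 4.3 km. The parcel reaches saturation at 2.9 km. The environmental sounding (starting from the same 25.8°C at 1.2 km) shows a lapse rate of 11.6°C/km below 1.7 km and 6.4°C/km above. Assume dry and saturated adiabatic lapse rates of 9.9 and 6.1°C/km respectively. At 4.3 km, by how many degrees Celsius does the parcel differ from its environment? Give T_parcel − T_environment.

-2.93°C (parcel cooler than environment)

Parcel:
  1200–2900 m, dry: Δz = 1.7 km ⇒ ΔT = -16.83°C; T = 8.97°C
  2900–4300 m, saturated: Δz = 1.4 km ⇒ ΔT = -8.54°C; T = 0.43°C
Environment:
  1200–1700 m, environment, lower layer: Δz = 0.5 km ⇒ ΔT = -5.8°C; T = 20°C
  1700–4300 m, environment, upper layer: Δz = 2.6 km ⇒ ΔT = -16.64°C; T = 3.36°C
T_parcel − T_env = 0.43 − 3.36 = -2.93°C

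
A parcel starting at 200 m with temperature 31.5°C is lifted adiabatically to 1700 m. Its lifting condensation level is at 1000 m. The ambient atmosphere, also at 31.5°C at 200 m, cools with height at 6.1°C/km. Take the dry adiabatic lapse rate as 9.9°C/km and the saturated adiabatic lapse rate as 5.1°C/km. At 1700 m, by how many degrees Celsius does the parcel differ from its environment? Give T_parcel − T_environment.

-2.34°C (parcel cooler than environment)

Parcel:
  200 → 1000 m (dry, 9.9°C/km): ΔT = -9.9 × 0.8 = -7.92°C → T = 23.58°C
  1000 → 1700 m (saturated, 5.1°C/km): ΔT = -5.1 × 0.7 = -3.57°C → T = 20.01°C
Environment:
  200 → 1700 m (environment, 6.1°C/km): ΔT = -6.1 × 1.5 = -9.15°C → T = 22.35°C
T_parcel − T_env = 20.01 − 22.35 = -2.34°C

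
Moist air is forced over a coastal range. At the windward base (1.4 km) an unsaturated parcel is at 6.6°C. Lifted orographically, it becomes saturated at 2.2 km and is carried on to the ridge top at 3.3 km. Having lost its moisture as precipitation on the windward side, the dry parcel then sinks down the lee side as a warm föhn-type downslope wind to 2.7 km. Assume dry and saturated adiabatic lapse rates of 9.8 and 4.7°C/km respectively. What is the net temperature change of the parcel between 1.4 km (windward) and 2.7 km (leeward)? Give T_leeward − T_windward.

1400–2200 m, dry: Δz = 0.8 km ⇒ ΔT = -7.84°C; T = -1.24°C
2200–3300 m, saturated: Δz = 1.1 km ⇒ ΔT = -5.17°C; T = -6.41°C
3300–2700 m, dry descent: Δz = 0.6 km ⇒ ΔT = +5.88°C; T = -0.53°C
Net change vs windward start: -0.53 − 6.6 = -7.13°C

-7.13°C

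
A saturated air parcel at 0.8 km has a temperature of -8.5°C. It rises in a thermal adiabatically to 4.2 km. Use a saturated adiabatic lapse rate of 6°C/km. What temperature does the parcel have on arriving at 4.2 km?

800–4200 m, saturated adiabatic: Δz = 3.4 km ⇒ ΔT = -20.4°C; T = -28.9°C

-28.9°C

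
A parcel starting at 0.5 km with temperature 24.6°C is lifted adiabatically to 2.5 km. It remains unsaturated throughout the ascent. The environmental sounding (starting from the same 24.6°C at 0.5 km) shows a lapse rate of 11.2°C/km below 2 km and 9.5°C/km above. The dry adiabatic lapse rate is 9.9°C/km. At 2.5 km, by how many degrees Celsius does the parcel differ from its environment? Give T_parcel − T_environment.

+1.75°C (parcel warmer than environment)

Parcel:
  500–2500 m, dry: Δz = 2 km ⇒ ΔT = -19.8°C; T = 4.8°C
Environment:
  500–2000 m, environment, lower layer: Δz = 1.5 km ⇒ ΔT = -16.8°C; T = 7.8°C
  2000–2500 m, environment, upper layer: Δz = 0.5 km ⇒ ΔT = -4.75°C; T = 3.05°C
T_parcel − T_env = 4.8 − 3.05 = +1.75°C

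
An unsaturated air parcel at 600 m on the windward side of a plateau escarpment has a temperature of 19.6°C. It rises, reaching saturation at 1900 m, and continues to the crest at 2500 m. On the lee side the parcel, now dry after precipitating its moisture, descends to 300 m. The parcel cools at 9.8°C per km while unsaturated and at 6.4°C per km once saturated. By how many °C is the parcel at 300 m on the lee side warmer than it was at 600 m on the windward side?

600–1900 m, dry: Δz = 1.3 km ⇒ ΔT = -12.74°C; T = 6.86°C
1900–2500 m, saturated: Δz = 0.6 km ⇒ ΔT = -3.84°C; T = 3.02°C
2500–300 m, dry descent: Δz = 2.2 km ⇒ ΔT = +21.56°C; T = 24.58°C
Net change vs windward start: 24.58 − 19.6 = +4.98°C

+4.98°C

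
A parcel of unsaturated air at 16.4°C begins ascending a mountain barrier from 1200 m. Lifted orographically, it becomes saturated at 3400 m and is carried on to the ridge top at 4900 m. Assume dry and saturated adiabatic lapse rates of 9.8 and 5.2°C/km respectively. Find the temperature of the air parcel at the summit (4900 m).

1200 → 3400 m (dry, 9.8°C/km): ΔT = -9.8 × 2.2 = -21.56°C → T = -5.16°C
3400 → 4900 m (saturated, 5.2°C/km): ΔT = -5.2 × 1.5 = -7.8°C → T = -12.96°C

-12.96°C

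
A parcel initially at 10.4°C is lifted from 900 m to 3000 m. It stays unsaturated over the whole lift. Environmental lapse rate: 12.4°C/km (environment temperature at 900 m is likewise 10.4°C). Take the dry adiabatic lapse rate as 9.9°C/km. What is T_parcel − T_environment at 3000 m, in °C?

Parcel:
  From 900 m to 3000 m (dry): cools by 9.9 × 2.1 = 20.79°C, giving -10.39°C.
Environment:
  From 900 m to 3000 m (environment): cools by 12.4 × 2.1 = 26.04°C, giving -15.64°C.
T_parcel − T_env = -10.39 − (-15.64) = +5.25°C

+5.25°C (parcel warmer than environment)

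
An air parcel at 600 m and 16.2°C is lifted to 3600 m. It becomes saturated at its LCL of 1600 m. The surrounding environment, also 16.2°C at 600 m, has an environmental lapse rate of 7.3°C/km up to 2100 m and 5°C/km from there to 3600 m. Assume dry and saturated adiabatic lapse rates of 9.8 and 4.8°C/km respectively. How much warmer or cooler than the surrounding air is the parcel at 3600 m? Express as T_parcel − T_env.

-0.95°C (parcel cooler than environment)

Parcel:
  600 → 1600 m (dry, 9.8°C/km): ΔT = -9.8 × 1 = -9.8°C → T = 6.4°C
  1600 → 3600 m (saturated, 4.8°C/km): ΔT = -4.8 × 2 = -9.6°C → T = -3.2°C
Environment:
  600 → 2100 m (environment, lower layer, 7.3°C/km): ΔT = -7.3 × 1.5 = -10.95°C → T = 5.25°C
  2100 → 3600 m (environment, upper layer, 5°C/km): ΔT = -5 × 1.5 = -7.5°C → T = -2.25°C
T_parcel − T_env = -3.2 − (-2.25) = -0.95°C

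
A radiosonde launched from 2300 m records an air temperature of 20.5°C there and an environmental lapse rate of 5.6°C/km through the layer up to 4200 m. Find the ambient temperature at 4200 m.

2300 → 4200 m (environmental, 5.6°C/km): ΔT = -5.6 × 1.9 = -10.64°C → T = 9.86°C

9.86°C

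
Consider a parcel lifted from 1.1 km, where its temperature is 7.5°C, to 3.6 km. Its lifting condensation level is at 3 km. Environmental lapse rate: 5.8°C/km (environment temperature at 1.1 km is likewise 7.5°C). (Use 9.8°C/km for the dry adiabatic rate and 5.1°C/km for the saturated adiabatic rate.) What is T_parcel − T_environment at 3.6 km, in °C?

-7.18°C (parcel cooler than environment)

Parcel:
  1100–3000 m, dry: Δz = 1.9 km ⇒ ΔT = -18.62°C; T = -11.12°C
  3000–3600 m, saturated: Δz = 0.6 km ⇒ ΔT = -3.06°C; T = -14.18°C
Environment:
  1100–3600 m, environment: Δz = 2.5 km ⇒ ΔT = -14.5°C; T = -7°C
T_parcel − T_env = -14.18 − (-7) = -7.18°C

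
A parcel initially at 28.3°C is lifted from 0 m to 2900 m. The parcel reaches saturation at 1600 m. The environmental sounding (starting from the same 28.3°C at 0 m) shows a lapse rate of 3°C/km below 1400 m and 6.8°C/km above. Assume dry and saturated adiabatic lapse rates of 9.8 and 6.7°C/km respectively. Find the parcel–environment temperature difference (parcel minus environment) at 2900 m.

Parcel:
  0 → 1600 m (dry, 9.8°C/km): ΔT = -9.8 × 1.6 = -15.68°C → T = 12.62°C
  1600 → 2900 m (saturated, 6.7°C/km): ΔT = -6.7 × 1.3 = -8.71°C → T = 3.91°C
Environment:
  0 → 1400 m (environment, lower layer, 3°C/km): ΔT = -3 × 1.4 = -4.2°C → T = 24.1°C
  1400 → 2900 m (environment, upper layer, 6.8°C/km): ΔT = -6.8 × 1.5 = -10.2°C → T = 13.9°C
T_parcel − T_env = 3.91 − 13.9 = -9.99°C

-9.99°C (parcel cooler than environment)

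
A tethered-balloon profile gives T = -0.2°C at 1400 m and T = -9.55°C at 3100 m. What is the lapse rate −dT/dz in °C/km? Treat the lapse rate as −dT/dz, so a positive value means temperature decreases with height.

Γ = −ΔT/Δz = (-0.2 − (-9.55)) / (3100 − 1400) m
  = 9.35°C / 1.7 km = 5.5°C/km

5.5°C/km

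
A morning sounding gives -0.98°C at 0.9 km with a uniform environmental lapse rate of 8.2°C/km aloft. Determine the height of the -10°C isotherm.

Height above start = (-0.98 − (-10)) / 8.2 = 1.1 km
Altitude = 900 m + 1100 m = 2000 m

2 km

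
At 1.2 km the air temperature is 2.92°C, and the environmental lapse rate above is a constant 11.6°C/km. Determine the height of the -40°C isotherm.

4.9 km

Height above start = (2.92 − (-40)) / 11.6 = 3.7 km
Altitude = 1200 m + 3700 m = 4900 m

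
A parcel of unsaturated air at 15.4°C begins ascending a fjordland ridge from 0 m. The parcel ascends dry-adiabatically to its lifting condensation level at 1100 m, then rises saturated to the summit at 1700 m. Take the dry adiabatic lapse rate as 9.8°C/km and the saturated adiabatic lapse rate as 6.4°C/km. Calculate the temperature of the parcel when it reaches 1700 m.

0.78°C

0 → 1100 m (dry, 9.8°C/km): ΔT = -9.8 × 1.1 = -10.78°C → T = 4.62°C
1100 → 1700 m (saturated, 6.4°C/km): ΔT = -6.4 × 0.6 = -3.84°C → T = 0.78°C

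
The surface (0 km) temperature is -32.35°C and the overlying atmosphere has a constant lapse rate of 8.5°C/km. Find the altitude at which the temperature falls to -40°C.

0.9 km

Height above start = (-32.35 − (-40)) / 8.5 = 0.9 km
Altitude = 0 m + 900 m = 900 m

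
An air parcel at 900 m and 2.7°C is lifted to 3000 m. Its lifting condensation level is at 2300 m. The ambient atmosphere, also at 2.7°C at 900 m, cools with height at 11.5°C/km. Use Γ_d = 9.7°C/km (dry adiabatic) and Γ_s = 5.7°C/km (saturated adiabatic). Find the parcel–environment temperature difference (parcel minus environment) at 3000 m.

+6.58°C (parcel warmer than environment)

Parcel:
  900–2300 m, dry: Δz = 1.4 km ⇒ ΔT = -13.58°C; T = -10.88°C
  2300–3000 m, saturated: Δz = 0.7 km ⇒ ΔT = -3.99°C; T = -14.87°C
Environment:
  900–3000 m, environment: Δz = 2.1 km ⇒ ΔT = -24.15°C; T = -21.45°C
T_parcel − T_env = -14.87 − (-21.45) = +6.58°C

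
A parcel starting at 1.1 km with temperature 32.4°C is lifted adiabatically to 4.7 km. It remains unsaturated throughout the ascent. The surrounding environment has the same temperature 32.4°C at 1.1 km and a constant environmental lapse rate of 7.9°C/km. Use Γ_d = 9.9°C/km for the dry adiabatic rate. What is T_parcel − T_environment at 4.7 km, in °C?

Parcel:
  From 1100 m to 4700 m (dry): cools by 9.9 × 3.6 = 35.64°C, giving -3.24°C.
Environment:
  From 1100 m to 4700 m (environment): cools by 7.9 × 3.6 = 28.44°C, giving 3.96°C.
T_parcel − T_env = -3.24 − 3.96 = -7.2°C

-7.2°C (parcel cooler than environment)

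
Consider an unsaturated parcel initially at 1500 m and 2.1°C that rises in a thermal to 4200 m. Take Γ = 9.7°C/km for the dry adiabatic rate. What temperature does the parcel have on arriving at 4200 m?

1500 → 4200 m (dry adiabatic, 9.7°C/km): ΔT = -9.7 × 2.7 = -26.19°C → T = -24.09°C

-24.09°C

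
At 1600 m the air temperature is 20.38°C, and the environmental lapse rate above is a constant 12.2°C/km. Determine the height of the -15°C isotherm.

Height above start = (20.38 − (-15)) / 12.2 = 2.9 km
Altitude = 1600 m + 2900 m = 4500 m

4500 m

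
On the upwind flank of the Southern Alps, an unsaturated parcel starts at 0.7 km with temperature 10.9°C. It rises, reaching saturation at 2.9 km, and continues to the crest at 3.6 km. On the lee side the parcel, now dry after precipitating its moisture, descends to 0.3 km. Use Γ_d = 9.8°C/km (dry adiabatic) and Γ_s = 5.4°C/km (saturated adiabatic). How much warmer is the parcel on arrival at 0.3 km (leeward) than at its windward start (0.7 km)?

Dry to 2900 m: -9.8 × 2.2 km = -21.56°C, so T = -10.66°C.
Saturated to 3600 m: -5.4 × 0.7 km = -3.78°C, so T = -14.44°C.
Dry descent to 300 m: +9.8 × 3.3 km = +32.34°C, so T = 17.9°C.
Net change vs windward start: 17.9 − 10.9 = +7°C

+7°C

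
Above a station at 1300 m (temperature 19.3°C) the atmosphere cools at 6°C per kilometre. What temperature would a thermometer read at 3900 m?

From 1300 m to 3900 m (environmental): cools by 6 × 2.6 = 15.6°C, giving 3.7°C.

3.7°C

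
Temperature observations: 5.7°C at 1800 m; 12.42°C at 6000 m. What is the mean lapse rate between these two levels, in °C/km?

Γ = −ΔT/Δz = (5.7 − 12.42) / (6000 − 1800) m
  = -6.72°C / 4.2 km = -1.6°C/km

-1.6°C/km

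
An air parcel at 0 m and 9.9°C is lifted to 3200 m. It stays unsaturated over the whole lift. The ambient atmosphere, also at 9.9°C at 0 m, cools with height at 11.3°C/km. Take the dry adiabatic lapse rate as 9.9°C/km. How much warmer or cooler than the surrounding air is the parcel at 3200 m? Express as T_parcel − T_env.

Parcel:
  0–3200 m, dry: Δz = 3.2 km ⇒ ΔT = -31.68°C; T = -21.78°C
Environment:
  0–3200 m, environment: Δz = 3.2 km ⇒ ΔT = -36.16°C; T = -26.26°C
T_parcel − T_env = -21.78 − (-26.26) = +4.48°C

+4.48°C (parcel warmer than environment)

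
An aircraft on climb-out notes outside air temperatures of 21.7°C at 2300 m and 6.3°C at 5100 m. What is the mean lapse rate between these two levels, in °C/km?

5.5°C/km

Γ = −ΔT/Δz = (21.7 − 6.3) / (5100 − 2300) m
  = 15.4°C / 2.8 km = 5.5°C/km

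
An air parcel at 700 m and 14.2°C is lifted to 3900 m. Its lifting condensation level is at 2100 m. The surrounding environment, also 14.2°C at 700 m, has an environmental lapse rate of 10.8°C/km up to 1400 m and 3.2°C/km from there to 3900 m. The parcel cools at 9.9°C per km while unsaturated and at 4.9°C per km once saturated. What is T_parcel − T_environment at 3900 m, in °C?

Parcel:
  From 700 m to 2100 m (dry): cools by 9.9 × 1.4 = 13.86°C, giving 0.34°C.
  From 2100 m to 3900 m (saturated): cools by 4.9 × 1.8 = 8.82°C, giving -8.48°C.
Environment:
  From 700 m to 1400 m (environment, lower layer): cools by 10.8 × 0.7 = 7.56°C, giving 6.64°C.
  From 1400 m to 3900 m (environment, upper layer): cools by 3.2 × 2.5 = 8°C, giving -1.36°C.
T_parcel − T_env = -8.48 − (-1.36) = -7.12°C

-7.12°C (parcel cooler than environment)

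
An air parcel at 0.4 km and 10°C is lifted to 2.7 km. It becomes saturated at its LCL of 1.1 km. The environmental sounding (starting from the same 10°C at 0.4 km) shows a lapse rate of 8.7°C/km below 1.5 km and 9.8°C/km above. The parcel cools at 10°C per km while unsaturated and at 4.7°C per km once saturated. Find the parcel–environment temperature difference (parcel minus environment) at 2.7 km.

Parcel:
  400–1100 m, dry: Δz = 0.7 km ⇒ ΔT = -7°C; T = 3°C
  1100–2700 m, saturated: Δz = 1.6 km ⇒ ΔT = -7.52°C; T = -4.52°C
Environment:
  400–1500 m, environment, lower layer: Δz = 1.1 km ⇒ ΔT = -9.57°C; T = 0.43°C
  1500–2700 m, environment, upper layer: Δz = 1.2 km ⇒ ΔT = -11.76°C; T = -11.33°C
T_parcel − T_env = -4.52 − (-11.33) = +6.81°C

+6.81°C (parcel warmer than environment)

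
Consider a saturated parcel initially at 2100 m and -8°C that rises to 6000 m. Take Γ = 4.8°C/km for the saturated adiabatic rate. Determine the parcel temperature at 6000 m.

-26.72°C

From 2100 m to 6000 m (saturated adiabatic): cools by 4.8 × 3.9 = 18.72°C, giving -26.72°C.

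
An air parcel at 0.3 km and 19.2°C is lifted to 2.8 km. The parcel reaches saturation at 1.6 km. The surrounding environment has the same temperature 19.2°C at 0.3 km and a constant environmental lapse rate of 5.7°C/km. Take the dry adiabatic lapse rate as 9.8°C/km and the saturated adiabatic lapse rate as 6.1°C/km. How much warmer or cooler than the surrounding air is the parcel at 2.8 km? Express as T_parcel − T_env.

-5.81°C (parcel cooler than environment)

Parcel:
  From 300 m to 1600 m (dry): cools by 9.8 × 1.3 = 12.74°C, giving 6.46°C.
  From 1600 m to 2800 m (saturated): cools by 6.1 × 1.2 = 7.32°C, giving -0.86°C.
Environment:
  From 300 m to 2800 m (environment): cools by 5.7 × 2.5 = 14.25°C, giving 4.95°C.
T_parcel − T_env = -0.86 − 4.95 = -5.81°C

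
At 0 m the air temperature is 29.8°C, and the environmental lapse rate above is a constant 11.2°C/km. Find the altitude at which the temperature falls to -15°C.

4000 m

Height above start = (29.8 − (-15)) / 11.2 = 4 km
Altitude = 0 m + 4000 m = 4000 m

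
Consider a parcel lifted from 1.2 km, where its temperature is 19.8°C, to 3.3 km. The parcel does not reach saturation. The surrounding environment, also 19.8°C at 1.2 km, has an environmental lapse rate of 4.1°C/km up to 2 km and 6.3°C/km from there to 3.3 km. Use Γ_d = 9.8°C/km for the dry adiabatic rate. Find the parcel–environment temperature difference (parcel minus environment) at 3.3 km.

Parcel:
  Dry to 3300 m: -9.8 × 2.1 km = -20.58°C, so T = -0.78°C.
Environment:
  Environment, lower layer to 2000 m: -4.1 × 0.8 km = -3.28°C, so T = 16.52°C.
  Environment, upper layer to 3300 m: -6.3 × 1.3 km = -8.19°C, so T = 8.33°C.
T_parcel − T_env = -0.78 − 8.33 = -9.11°C

-9.11°C (parcel cooler than environment)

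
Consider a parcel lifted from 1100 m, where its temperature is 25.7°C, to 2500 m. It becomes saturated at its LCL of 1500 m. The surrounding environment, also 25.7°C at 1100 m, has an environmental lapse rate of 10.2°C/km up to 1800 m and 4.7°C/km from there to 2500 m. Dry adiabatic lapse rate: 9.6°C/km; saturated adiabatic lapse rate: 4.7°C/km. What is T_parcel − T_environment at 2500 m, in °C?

+1.89°C (parcel warmer than environment)

Parcel:
  1100–1500 m, dry: Δz = 0.4 km ⇒ ΔT = -3.84°C; T = 21.86°C
  1500–2500 m, saturated: Δz = 1 km ⇒ ΔT = -4.7°C; T = 17.16°C
Environment:
  1100–1800 m, environment, lower layer: Δz = 0.7 km ⇒ ΔT = -7.14°C; T = 18.56°C
  1800–2500 m, environment, upper layer: Δz = 0.7 km ⇒ ΔT = -3.29°C; T = 15.27°C
T_parcel − T_env = 17.16 − 15.27 = +1.89°C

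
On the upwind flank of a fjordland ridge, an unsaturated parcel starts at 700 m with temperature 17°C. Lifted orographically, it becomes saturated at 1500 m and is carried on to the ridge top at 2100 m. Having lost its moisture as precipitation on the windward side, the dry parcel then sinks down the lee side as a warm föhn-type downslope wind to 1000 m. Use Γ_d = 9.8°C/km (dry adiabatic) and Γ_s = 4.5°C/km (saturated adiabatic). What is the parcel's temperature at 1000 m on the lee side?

17.24°C

700–1500 m, dry: Δz = 0.8 km ⇒ ΔT = -7.84°C; T = 9.16°C
1500–2100 m, saturated: Δz = 0.6 km ⇒ ΔT = -2.7°C; T = 6.46°C
2100–1000 m, dry descent: Δz = 1.1 km ⇒ ΔT = +10.78°C; T = 17.24°C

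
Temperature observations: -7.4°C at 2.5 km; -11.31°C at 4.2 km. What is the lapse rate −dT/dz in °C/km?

Γ = −ΔT/Δz = (-7.4 − (-11.31)) / (4200 − 2500) m
  = 3.91°C / 1.7 km = 2.3°C/km

2.3°C/km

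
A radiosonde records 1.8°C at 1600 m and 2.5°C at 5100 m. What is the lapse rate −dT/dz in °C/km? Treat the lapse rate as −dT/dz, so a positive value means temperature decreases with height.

Γ = −ΔT/Δz = (1.8 − 2.5) / (5100 − 1600) m
  = -0.7°C / 3.5 km = -0.2°C/km

-0.2°C/km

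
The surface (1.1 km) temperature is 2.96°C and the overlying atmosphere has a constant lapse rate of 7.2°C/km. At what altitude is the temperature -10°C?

Height above start = (2.96 − (-10)) / 7.2 = 1.8 km
Altitude = 1100 m + 1800 m = 2900 m

2.9 km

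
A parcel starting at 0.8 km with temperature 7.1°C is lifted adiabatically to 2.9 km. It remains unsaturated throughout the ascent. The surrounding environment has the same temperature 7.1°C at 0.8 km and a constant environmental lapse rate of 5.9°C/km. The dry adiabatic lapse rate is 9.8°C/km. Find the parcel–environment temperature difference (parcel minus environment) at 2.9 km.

-8.19°C (parcel cooler than environment)

Parcel:
  800–2900 m, dry: Δz = 2.1 km ⇒ ΔT = -20.58°C; T = -13.48°C
Environment:
  800–2900 m, environment: Δz = 2.1 km ⇒ ΔT = -12.39°C; T = -5.29°C
T_parcel − T_env = -13.48 − (-5.29) = -8.19°C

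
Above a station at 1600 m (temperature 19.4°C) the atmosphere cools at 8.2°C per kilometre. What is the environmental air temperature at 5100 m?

-9.3°C

Environmental to 5100 m: -8.2 × 3.5 km = -28.7°C, so T = -9.3°C.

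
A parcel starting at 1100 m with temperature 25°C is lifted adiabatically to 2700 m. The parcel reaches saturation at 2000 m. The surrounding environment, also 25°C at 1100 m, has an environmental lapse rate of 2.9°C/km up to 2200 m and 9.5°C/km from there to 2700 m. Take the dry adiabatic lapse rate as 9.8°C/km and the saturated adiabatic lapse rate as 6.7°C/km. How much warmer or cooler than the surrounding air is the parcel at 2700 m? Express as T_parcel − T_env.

Parcel:
  From 1100 m to 2000 m (dry): cools by 9.8 × 0.9 = 8.82°C, giving 16.18°C.
  From 2000 m to 2700 m (saturated): cools by 6.7 × 0.7 = 4.69°C, giving 11.49°C.
Environment:
  From 1100 m to 2200 m (environment, lower layer): cools by 2.9 × 1.1 = 3.19°C, giving 21.81°C.
  From 2200 m to 2700 m (environment, upper layer): cools by 9.5 × 0.5 = 4.75°C, giving 17.06°C.
T_parcel − T_env = 11.49 − 17.06 = -5.57°C

-5.57°C (parcel cooler than environment)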